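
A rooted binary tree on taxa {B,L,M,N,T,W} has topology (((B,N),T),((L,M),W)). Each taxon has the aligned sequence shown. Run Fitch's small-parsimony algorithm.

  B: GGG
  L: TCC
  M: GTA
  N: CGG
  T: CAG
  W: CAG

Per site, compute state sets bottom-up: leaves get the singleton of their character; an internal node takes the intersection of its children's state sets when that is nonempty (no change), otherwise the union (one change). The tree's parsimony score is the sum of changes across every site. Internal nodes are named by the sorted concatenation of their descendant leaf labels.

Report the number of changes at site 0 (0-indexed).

3

BN@0: {G} ∪ {C} = {C,G} (union, +1)
BNT@0: {C,G} ∩ {C} = {C} (intersection, +0)
LM@0: {T} ∪ {G} = {G,T} (union, +1)
LMW@0: {G,T} ∪ {C} = {C,G,T} (union, +1)
BLMNTW@0: {C} ∩ {C,G,T} = {C} (intersection, +0)
BN@1: {G} ∩ {G} = {G} (intersection, +0)
BNT@1: {G} ∪ {A} = {A,G} (union, +1)
LM@1: {C} ∪ {T} = {C,T} (union, +1)
LMW@1: {C,T} ∪ {A} = {A,C,T} (union, +1)
BLMNTW@1: {A,G} ∩ {A,C,T} = {A} (intersection, +0)
BN@2: {G} ∩ {G} = {G} (intersection, +0)
BNT@2: {G} ∩ {G} = {G} (intersection, +0)
LM@2: {C} ∪ {A} = {A,C} (union, +1)
LMW@2: {A,C} ∪ {G} = {A,C,G} (union, +1)
BLMNTW@2: {G} ∩ {A,C,G} = {G} (intersection, +0)
per-site changes: [3, 3, 2]; total = 8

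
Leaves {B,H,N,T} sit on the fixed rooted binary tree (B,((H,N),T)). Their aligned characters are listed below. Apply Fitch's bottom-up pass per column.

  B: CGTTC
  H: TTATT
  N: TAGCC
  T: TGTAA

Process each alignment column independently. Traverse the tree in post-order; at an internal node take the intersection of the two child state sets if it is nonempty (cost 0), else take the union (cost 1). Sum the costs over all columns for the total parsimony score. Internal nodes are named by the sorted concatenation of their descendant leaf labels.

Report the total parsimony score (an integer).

9

[col 0] HN: children H:{T}, N:{T} ∩→ {T}; cost 0
[col 0] HNT: children HN:{T}, T:{T} ∩→ {T}; cost 0
[col 0] BHNT: children B:{C}, HNT:{T} ∪→ {C,T}; cost 1
[col 1] HN: children H:{T}, N:{A} ∪→ {A,T}; cost 1
[col 1] HNT: children HN:{A,T}, T:{G} ∪→ {A,G,T}; cost 1
[col 1] BHNT: children B:{G}, HNT:{A,G,T} ∩→ {G}; cost 0
[col 2] HN: children H:{A}, N:{G} ∪→ {A,G}; cost 1
[col 2] HNT: children HN:{A,G}, T:{T} ∪→ {A,G,T}; cost 1
[col 2] BHNT: children B:{T}, HNT:{A,G,T} ∩→ {T}; cost 0
[col 3] HN: children H:{T}, N:{C} ∪→ {C,T}; cost 1
[col 3] HNT: children HN:{C,T}, T:{A} ∪→ {A,C,T}; cost 1
[col 3] BHNT: children B:{T}, HNT:{A,C,T} ∩→ {T}; cost 0
[col 4] HN: children H:{T}, N:{C} ∪→ {C,T}; cost 1
[col 4] HNT: children HN:{C,T}, T:{A} ∪→ {A,C,T}; cost 1
[col 4] BHNT: children B:{C}, HNT:{A,C,T} ∩→ {C}; cost 0
per-site changes: [1, 2, 2, 2, 2]; total = 9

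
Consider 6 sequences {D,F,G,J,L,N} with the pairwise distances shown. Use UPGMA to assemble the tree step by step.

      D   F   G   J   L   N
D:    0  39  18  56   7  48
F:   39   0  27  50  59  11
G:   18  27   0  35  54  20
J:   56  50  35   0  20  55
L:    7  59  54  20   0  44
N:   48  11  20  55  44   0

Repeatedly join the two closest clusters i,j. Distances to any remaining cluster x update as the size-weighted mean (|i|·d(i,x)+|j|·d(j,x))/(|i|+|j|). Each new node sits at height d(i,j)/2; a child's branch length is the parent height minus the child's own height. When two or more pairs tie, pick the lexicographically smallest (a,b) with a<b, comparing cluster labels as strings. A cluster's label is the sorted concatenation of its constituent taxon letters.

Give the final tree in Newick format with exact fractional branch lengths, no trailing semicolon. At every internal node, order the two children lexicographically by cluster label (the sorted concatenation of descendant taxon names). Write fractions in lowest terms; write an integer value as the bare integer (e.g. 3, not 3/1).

(((D:7/2,L:7/2):31/2,J:19):10/3,((F:11/2,N:11/2):25/4,G:47/4):127/12)

1. join D+L (d=7) ⇒ DL; edges |D|=7/2, |L|=7/2
  updated: d(DL,F)=49, d(DL,G)=36, d(DL,J)=38, d(DL,N)=46
2. join F+N (d=11) ⇒ FN; edges |F|=11/2, |N|=11/2
  updated: d(DL,FN)=95/2, d(FN,G)=47/2, d(FN,J)=105/2
3. join FN+G (d=47/2) ⇒ FGN; edges |FN|=25/4, |G|=47/4
  updated: d(DL,FGN)=131/3, d(FGN,J)=140/3
4. join DL+J (d=38) ⇒ DJL; edges |DL|=31/2, |J|=19
  updated: d(DJL,FGN)=134/3
5. join DJL+FGN (d=134/3) ⇒ DFGJLN; edges |DJL|=10/3, |FGN|=127/12
final tree: (((D:7/2,L:7/2):31/2,J:19):10/3,((F:11/2,N:11/2):25/4,G:47/4):127/12)
total length: 1013/12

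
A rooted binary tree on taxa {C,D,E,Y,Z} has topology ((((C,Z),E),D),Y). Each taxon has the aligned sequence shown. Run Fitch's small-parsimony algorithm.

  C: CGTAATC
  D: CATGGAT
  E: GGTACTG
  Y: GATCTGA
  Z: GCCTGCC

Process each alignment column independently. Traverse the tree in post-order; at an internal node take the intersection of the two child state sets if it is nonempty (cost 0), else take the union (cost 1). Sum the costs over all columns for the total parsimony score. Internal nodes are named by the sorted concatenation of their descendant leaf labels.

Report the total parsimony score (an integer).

17

CZ@0: {C} ∪ {G} = {C,G} (union, +1)
CEZ@0: {C,G} ∩ {G} = {G} (intersection, +0)
CDEZ@0: {G} ∪ {C} = {C,G} (union, +1)
CDEYZ@0: {C,G} ∩ {G} = {G} (intersection, +0)
CZ@1: {G} ∪ {C} = {C,G} (union, +1)
CEZ@1: {C,G} ∩ {G} = {G} (intersection, +0)
CDEZ@1: {G} ∪ {A} = {A,G} (union, +1)
CDEYZ@1: {A,G} ∩ {A} = {A} (intersection, +0)
CZ@2: {T} ∪ {C} = {C,T} (union, +1)
CEZ@2: {C,T} ∩ {T} = {T} (intersection, +0)
CDEZ@2: {T} ∩ {T} = {T} (intersection, +0)
CDEYZ@2: {T} ∩ {T} = {T} (intersection, +0)
CZ@3: {A} ∪ {T} = {A,T} (union, +1)
CEZ@3: {A,T} ∩ {A} = {A} (intersection, +0)
CDEZ@3: {A} ∪ {G} = {A,G} (union, +1)
CDEYZ@3: {A,G} ∪ {C} = {A,C,G} (union, +1)
CZ@4: {A} ∪ {G} = {A,G} (union, +1)
CEZ@4: {A,G} ∪ {C} = {A,C,G} (union, +1)
CDEZ@4: {A,C,G} ∩ {G} = {G} (intersection, +0)
CDEYZ@4: {G} ∪ {T} = {G,T} (union, +1)
CZ@5: {T} ∪ {C} = {C,T} (union, +1)
CEZ@5: {C,T} ∩ {T} = {T} (intersection, +0)
CDEZ@5: {T} ∪ {A} = {A,T} (union, +1)
CDEYZ@5: {A,T} ∪ {G} = {A,G,T} (union, +1)
CZ@6: {C} ∩ {C} = {C} (intersection, +0)
CEZ@6: {C} ∪ {G} = {C,G} (union, +1)
CDEZ@6: {C,G} ∪ {T} = {C,G,T} (union, +1)
CDEYZ@6: {C,G,T} ∪ {A} = {A,C,G,T} (union, +1)
per-site changes: [2, 2, 1, 3, 3, 3, 3]; total = 17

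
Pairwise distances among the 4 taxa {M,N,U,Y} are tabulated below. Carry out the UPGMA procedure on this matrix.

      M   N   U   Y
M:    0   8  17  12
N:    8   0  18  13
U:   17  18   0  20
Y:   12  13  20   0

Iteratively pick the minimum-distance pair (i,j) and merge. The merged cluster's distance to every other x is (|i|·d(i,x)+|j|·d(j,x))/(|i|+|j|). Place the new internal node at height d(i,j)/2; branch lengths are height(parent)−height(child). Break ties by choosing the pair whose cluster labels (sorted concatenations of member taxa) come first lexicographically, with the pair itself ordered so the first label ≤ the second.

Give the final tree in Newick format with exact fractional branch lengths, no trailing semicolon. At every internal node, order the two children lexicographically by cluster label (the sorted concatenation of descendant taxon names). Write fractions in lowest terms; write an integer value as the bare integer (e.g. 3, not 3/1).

step 1: merge (M,N) at d=8; branch lengths M→4, N→4; new cluster MN
  updated: d(MN,U)=35/2, d(MN,Y)=25/2
step 2: merge (MN,Y) at d=25/2; branch lengths MN→9/4, Y→25/4; new cluster MNY
  updated: d(MNY,U)=55/3
step 3: merge (MNY,U) at d=55/3; branch lengths MNY→35/12, U→55/6; new cluster MNUY
final tree: (((M:4,N:4):9/4,Y:25/4):35/12,U:55/6)
total length: 343/12

(((M:4,N:4):9/4,Y:25/4):35/12,U:55/6)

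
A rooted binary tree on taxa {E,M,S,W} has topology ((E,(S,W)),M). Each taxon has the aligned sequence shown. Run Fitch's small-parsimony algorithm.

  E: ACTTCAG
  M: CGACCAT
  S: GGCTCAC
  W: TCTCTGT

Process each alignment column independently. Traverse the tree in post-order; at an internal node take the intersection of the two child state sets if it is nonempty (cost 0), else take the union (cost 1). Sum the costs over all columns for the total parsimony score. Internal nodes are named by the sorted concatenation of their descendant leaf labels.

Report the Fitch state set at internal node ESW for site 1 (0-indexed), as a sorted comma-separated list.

C

[col 0] SW: children S:{G}, W:{T} ∪→ {G,T}; cost 1
[col 0] ESW: children E:{A}, SW:{G,T} ∪→ {A,G,T}; cost 1
[col 0] EMSW: children ESW:{A,G,T}, M:{C} ∪→ {A,C,G,T}; cost 1
[col 1] SW: children S:{G}, W:{C} ∪→ {C,G}; cost 1
[col 1] ESW: children E:{C}, SW:{C,G} ∩→ {C}; cost 0
[col 1] EMSW: children ESW:{C}, M:{G} ∪→ {C,G}; cost 1
[col 2] SW: children S:{C}, W:{T} ∪→ {C,T}; cost 1
[col 2] ESW: children E:{T}, SW:{C,T} ∩→ {T}; cost 0
[col 2] EMSW: children ESW:{T}, M:{A} ∪→ {A,T}; cost 1
[col 3] SW: children S:{T}, W:{C} ∪→ {C,T}; cost 1
[col 3] ESW: children E:{T}, SW:{C,T} ∩→ {T}; cost 0
[col 3] EMSW: children ESW:{T}, M:{C} ∪→ {C,T}; cost 1
[col 4] SW: children S:{C}, W:{T} ∪→ {C,T}; cost 1
[col 4] ESW: children E:{C}, SW:{C,T} ∩→ {C}; cost 0
[col 4] EMSW: children ESW:{C}, M:{C} ∩→ {C}; cost 0
[col 5] SW: children S:{A}, W:{G} ∪→ {A,G}; cost 1
[col 5] ESW: children E:{A}, SW:{A,G} ∩→ {A}; cost 0
[col 5] EMSW: children ESW:{A}, M:{A} ∩→ {A}; cost 0
[col 6] SW: children S:{C}, W:{T} ∪→ {C,T}; cost 1
[col 6] ESW: children E:{G}, SW:{C,T} ∪→ {C,G,T}; cost 1
[col 6] EMSW: children ESW:{C,G,T}, M:{T} ∩→ {T}; cost 0
per-site changes: [3, 2, 2, 2, 1, 1, 2]; total = 13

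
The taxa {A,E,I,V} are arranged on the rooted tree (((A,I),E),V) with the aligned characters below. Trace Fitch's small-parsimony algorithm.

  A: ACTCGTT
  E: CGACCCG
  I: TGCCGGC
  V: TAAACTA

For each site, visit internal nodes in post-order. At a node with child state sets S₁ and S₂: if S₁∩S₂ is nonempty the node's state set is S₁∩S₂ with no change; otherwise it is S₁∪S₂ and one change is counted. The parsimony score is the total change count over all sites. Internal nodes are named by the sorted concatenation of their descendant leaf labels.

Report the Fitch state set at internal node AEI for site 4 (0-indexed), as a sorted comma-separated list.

site 0, node AI: A={A} ∪ I={T} → {A,T} (+1)
site 0, node AEI: AI={A,T} ∪ E={C} → {A,C,T} (+1)
site 0, node AEIV: AEI={A,C,T} ∩ V={T} → {T} (+0)
site 1, node AI: A={C} ∪ I={G} → {C,G} (+1)
site 1, node AEI: AI={C,G} ∩ E={G} → {G} (+0)
site 1, node AEIV: AEI={G} ∪ V={A} → {A,G} (+1)
site 2, node AI: A={T} ∪ I={C} → {C,T} (+1)
site 2, node AEI: AI={C,T} ∪ E={A} → {A,C,T} (+1)
site 2, node AEIV: AEI={A,C,T} ∩ V={A} → {A} (+0)
site 3, node AI: A={C} ∩ I={C} → {C} (+0)
site 3, node AEI: AI={C} ∩ E={C} → {C} (+0)
site 3, node AEIV: AEI={C} ∪ V={A} → {A,C} (+1)
site 4, node AI: A={G} ∩ I={G} → {G} (+0)
site 4, node AEI: AI={G} ∪ E={C} → {C,G} (+1)
site 4, node AEIV: AEI={C,G} ∩ V={C} → {C} (+0)
site 5, node AI: A={T} ∪ I={G} → {G,T} (+1)
site 5, node AEI: AI={G,T} ∪ E={C} → {C,G,T} (+1)
site 5, node AEIV: AEI={C,G,T} ∩ V={T} → {T} (+0)
site 6, node AI: A={T} ∪ I={C} → {C,T} (+1)
site 6, node AEI: AI={C,T} ∪ E={G} → {C,G,T} (+1)
site 6, node AEIV: AEI={C,G,T} ∪ V={A} → {A,C,G,T} (+1)
per-site changes: [2, 2, 2, 1, 1, 2, 3]; total = 13

C,G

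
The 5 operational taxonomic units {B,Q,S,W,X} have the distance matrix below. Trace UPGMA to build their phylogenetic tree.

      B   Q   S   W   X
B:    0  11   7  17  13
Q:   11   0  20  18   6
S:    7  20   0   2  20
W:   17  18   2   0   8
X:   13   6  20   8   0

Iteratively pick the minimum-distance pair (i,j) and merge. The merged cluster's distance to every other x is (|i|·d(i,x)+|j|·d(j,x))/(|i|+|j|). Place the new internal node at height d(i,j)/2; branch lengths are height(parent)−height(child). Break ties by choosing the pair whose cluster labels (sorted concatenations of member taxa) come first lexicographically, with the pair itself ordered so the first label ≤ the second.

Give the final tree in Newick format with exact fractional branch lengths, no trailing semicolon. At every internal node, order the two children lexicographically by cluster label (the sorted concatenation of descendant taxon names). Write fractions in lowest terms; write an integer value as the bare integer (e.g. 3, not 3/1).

step 1: merge (S,W) at d=2; branch lengths S→1, W→1; new cluster SW
  updated: d(B,SW)=12, d(Q,SW)=19, d(SW,X)=14
step 2: merge (Q,X) at d=6; branch lengths Q→3, X→3; new cluster QX
  updated: d(B,QX)=12, d(QX,SW)=33/2
step 3: merge (B,QX) at d=12; branch lengths B→6, QX→3; new cluster BQX
  updated: d(BQX,SW)=15
step 4: merge (BQX,SW) at d=15; branch lengths BQX→3/2, SW→13/2; new cluster BQSWX
final tree: ((B:6,(Q:3,X:3):3):3/2,(S:1,W:1):13/2)
total length: 25

((B:6,(Q:3,X:3):3):3/2,(S:1,W:1):13/2)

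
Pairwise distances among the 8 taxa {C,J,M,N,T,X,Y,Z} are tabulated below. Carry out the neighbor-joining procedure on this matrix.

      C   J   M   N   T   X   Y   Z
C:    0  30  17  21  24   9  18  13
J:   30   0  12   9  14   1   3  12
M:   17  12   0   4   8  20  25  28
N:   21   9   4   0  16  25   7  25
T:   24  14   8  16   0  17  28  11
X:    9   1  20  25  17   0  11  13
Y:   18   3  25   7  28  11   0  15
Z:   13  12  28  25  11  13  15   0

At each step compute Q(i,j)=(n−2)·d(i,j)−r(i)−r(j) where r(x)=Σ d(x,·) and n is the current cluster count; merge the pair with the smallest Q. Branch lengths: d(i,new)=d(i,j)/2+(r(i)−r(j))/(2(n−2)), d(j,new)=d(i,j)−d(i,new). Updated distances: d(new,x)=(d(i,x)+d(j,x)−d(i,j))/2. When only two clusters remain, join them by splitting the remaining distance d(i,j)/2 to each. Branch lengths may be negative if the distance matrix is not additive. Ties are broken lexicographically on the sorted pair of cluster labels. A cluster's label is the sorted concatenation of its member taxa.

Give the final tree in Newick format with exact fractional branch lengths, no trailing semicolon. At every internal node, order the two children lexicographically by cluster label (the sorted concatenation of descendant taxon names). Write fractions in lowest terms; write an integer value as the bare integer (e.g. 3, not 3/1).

(((C:8,Z:5):57/32,((J:5/32,Y:91/32):175/48,X:41/48):115/32):187/64,((M:31/12,N:17/12):81/20,T:119/20):187/64)

1. join M+N (d=4, Q=-197) ⇒ MN; edges |M|=31/12, |N|=17/12
  updated: d(C,MN)=17, d(J,MN)=17/2, d(MN,T)=10, d(MN,X)=41/2, d(MN,Y)=14, d(MN,Z)=49/2
2. join MN+T (d=10, Q=-297/2) ⇒ MNT; edges |MN|=81/20, |T|=119/20
  updated: d(C,MNT)=31/2, d(J,MNT)=25/4, d(MNT,X)=55/4, d(MNT,Y)=16, d(MNT,Z)=51/4
3. join J+Y (d=3, Q=-413/4) ⇒ JY; edges |J|=5/32, |Y|=91/32
  updated: d(C,JY)=45/2, d(JY,MNT)=77/8, d(JY,X)=9/2, d(JY,Z)=12
4. join JY+X (d=9/2, Q=-603/8) ⇒ JXY; edges |JY|=175/48, |X|=41/48
  updated: d(C,JXY)=27/2, d(JXY,MNT)=151/16, d(JXY,Z)=41/4
5. join C+Z (d=13, Q=-52) ⇒ CZ; edges |C|=8, |Z|=5
  updated: d(CZ,JXY)=43/8, d(CZ,MNT)=61/8
6. join CZ+JXY (d=43/8, Q=-359/16) ⇒ CJXYZ; edges |CZ|=57/32, |JXY|=115/32
  updated: d(CJXYZ,MNT)=187/32
7. join CJXYZ+MNT (d=187/32) ⇒ CJMNTXYZ; edges |CJXYZ|=187/64, |MNT|=187/64
final tree: (((C:8,Z:5):57/32,((J:5/32,Y:91/32):175/48,X:41/48):115/32):187/64,((M:31/12,N:17/12):81/20,T:119/20):187/64)
total length: 1463/32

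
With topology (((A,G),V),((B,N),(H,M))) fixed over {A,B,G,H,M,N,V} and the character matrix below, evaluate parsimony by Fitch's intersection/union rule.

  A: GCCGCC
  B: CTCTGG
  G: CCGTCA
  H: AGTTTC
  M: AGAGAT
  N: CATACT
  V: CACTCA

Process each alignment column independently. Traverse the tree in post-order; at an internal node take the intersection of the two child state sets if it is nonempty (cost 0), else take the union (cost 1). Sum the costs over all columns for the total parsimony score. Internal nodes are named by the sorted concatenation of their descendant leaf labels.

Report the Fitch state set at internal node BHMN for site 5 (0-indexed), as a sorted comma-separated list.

[col 0] AG: children A:{G}, G:{C} ∪→ {C,G}; cost 1
[col 0] AGV: children AG:{C,G}, V:{C} ∩→ {C}; cost 0
[col 0] BN: children B:{C}, N:{C} ∩→ {C}; cost 0
[col 0] HM: children H:{A}, M:{A} ∩→ {A}; cost 0
[col 0] BHMN: children BN:{C}, HM:{A} ∪→ {A,C}; cost 1
[col 0] ABGHMNV: children AGV:{C}, BHMN:{A,C} ∩→ {C}; cost 0
[col 1] AG: children A:{C}, G:{C} ∩→ {C}; cost 0
[col 1] AGV: children AG:{C}, V:{A} ∪→ {A,C}; cost 1
[col 1] BN: children B:{T}, N:{A} ∪→ {A,T}; cost 1
[col 1] HM: children H:{G}, M:{G} ∩→ {G}; cost 0
[col 1] BHMN: children BN:{A,T}, HM:{G} ∪→ {A,G,T}; cost 1
[col 1] ABGHMNV: children AGV:{A,C}, BHMN:{A,G,T} ∩→ {A}; cost 0
[col 2] AG: children A:{C}, G:{G} ∪→ {C,G}; cost 1
[col 2] AGV: children AG:{C,G}, V:{C} ∩→ {C}; cost 0
[col 2] BN: children B:{C}, N:{T} ∪→ {C,T}; cost 1
[col 2] HM: children H:{T}, M:{A} ∪→ {A,T}; cost 1
[col 2] BHMN: children BN:{C,T}, HM:{A,T} ∩→ {T}; cost 0
[col 2] ABGHMNV: children AGV:{C}, BHMN:{T} ∪→ {C,T}; cost 1
[col 3] AG: children A:{G}, G:{T} ∪→ {G,T}; cost 1
[col 3] AGV: children AG:{G,T}, V:{T} ∩→ {T}; cost 0
[col 3] BN: children B:{T}, N:{A} ∪→ {A,T}; cost 1
[col 3] HM: children H:{T}, M:{G} ∪→ {G,T}; cost 1
[col 3] BHMN: children BN:{A,T}, HM:{G,T} ∩→ {T}; cost 0
[col 3] ABGHMNV: children AGV:{T}, BHMN:{T} ∩→ {T}; cost 0
[col 4] AG: children A:{C}, G:{C} ∩→ {C}; cost 0
[col 4] AGV: children AG:{C}, V:{C} ∩→ {C}; cost 0
[col 4] BN: children B:{G}, N:{C} ∪→ {C,G}; cost 1
[col 4] HM: children H:{T}, M:{A} ∪→ {A,T}; cost 1
[col 4] BHMN: children BN:{C,G}, HM:{A,T} ∪→ {A,C,G,T}; cost 1
[col 4] ABGHMNV: children AGV:{C}, BHMN:{A,C,G,T} ∩→ {C}; cost 0
[col 5] AG: children A:{C}, G:{A} ∪→ {A,C}; cost 1
[col 5] AGV: children AG:{A,C}, V:{A} ∩→ {A}; cost 0
[col 5] BN: children B:{G}, N:{T} ∪→ {G,T}; cost 1
[col 5] HM: children H:{C}, M:{T} ∪→ {C,T}; cost 1
[col 5] BHMN: children BN:{G,T}, HM:{C,T} ∩→ {T}; cost 0
[col 5] ABGHMNV: children AGV:{A}, BHMN:{T} ∪→ {A,T}; cost 1
per-site changes: [2, 3, 4, 3, 3, 4]; total = 19

T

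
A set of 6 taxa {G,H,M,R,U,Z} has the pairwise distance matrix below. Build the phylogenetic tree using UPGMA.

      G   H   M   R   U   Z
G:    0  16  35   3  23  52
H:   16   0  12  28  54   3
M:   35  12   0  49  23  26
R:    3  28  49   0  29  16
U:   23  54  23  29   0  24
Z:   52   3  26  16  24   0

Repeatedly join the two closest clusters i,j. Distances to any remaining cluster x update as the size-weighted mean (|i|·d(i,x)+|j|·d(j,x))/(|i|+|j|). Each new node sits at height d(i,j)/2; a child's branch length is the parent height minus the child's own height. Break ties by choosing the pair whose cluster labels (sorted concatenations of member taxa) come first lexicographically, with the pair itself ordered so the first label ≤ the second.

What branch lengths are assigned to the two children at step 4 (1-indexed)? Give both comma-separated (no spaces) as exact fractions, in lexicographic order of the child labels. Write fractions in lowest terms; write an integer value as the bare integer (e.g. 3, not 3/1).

step 1: merge (G,R) at d=3; branch lengths G→3/2, R→3/2; new cluster GR
  updated: d(GR,H)=22, d(GR,M)=42, d(GR,U)=26, d(GR,Z)=34
step 2: merge (H,Z) at d=3; branch lengths H→3/2, Z→3/2; new cluster HZ
  updated: d(GR,HZ)=28, d(HZ,M)=19, d(HZ,U)=39
step 3: merge (HZ,M) at d=19; branch lengths HZ→8, M→19/2; new cluster HMZ
  updated: d(GR,HMZ)=98/3, d(HMZ,U)=101/3
step 4: merge (GR,U) at d=26; branch lengths GR→23/2, U→13; new cluster GRU
  updated: d(GRU,HMZ)=33
step 5: merge (GRU,HMZ) at d=33; branch lengths GRU→7/2, HMZ→7; new cluster GHMRUZ
final tree: (((G:3/2,R:3/2):23/2,U:13):7/2,((H:3/2,Z:3/2):8,M:19/2):7)
total length: 117/2

23/2,13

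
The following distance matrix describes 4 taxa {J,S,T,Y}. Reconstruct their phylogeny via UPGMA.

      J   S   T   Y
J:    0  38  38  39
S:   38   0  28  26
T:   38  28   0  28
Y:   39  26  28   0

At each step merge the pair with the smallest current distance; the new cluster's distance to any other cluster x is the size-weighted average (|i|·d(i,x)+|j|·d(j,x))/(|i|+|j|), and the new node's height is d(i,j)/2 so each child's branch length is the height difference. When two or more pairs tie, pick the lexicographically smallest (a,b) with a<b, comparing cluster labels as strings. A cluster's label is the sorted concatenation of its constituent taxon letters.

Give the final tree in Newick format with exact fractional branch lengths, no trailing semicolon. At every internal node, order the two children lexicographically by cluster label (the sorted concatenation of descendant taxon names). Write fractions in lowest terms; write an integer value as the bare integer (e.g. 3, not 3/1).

(J:115/6,((S:13,Y:13):1,T:14):31/6)

step 1: merge (S,Y) at d=26; branch lengths S→13, Y→13; new cluster SY
  updated: d(J,SY)=77/2, d(SY,T)=28
step 2: merge (SY,T) at d=28; branch lengths SY→1, T→14; new cluster STY
  updated: d(J,STY)=115/3
step 3: merge (J,STY) at d=115/3; branch lengths J→115/6, STY→31/6; new cluster JSTY
final tree: (J:115/6,((S:13,Y:13):1,T:14):31/6)
total length: 196/3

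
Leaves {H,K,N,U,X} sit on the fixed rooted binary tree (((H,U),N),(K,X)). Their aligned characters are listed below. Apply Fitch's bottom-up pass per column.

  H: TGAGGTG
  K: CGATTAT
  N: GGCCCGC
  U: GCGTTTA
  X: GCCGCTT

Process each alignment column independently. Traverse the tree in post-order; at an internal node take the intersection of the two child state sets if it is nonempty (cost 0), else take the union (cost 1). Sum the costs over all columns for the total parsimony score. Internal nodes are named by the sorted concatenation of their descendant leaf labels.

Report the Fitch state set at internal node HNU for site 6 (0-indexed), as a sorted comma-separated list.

A,C,G

HU@0: {T} ∪ {G} = {G,T} (union, +1)
HNU@0: {G,T} ∩ {G} = {G} (intersection, +0)
KX@0: {C} ∪ {G} = {C,G} (union, +1)
HKNUX@0: {G} ∩ {C,G} = {G} (intersection, +0)
HU@1: {G} ∪ {C} = {C,G} (union, +1)
HNU@1: {C,G} ∩ {G} = {G} (intersection, +0)
KX@1: {G} ∪ {C} = {C,G} (union, +1)
HKNUX@1: {G} ∩ {C,G} = {G} (intersection, +0)
HU@2: {A} ∪ {G} = {A,G} (union, +1)
HNU@2: {A,G} ∪ {C} = {A,C,G} (union, +1)
KX@2: {A} ∪ {C} = {A,C} (union, +1)
HKNUX@2: {A,C,G} ∩ {A,C} = {A,C} (intersection, +0)
HU@3: {G} ∪ {T} = {G,T} (union, +1)
HNU@3: {G,T} ∪ {C} = {C,G,T} (union, +1)
KX@3: {T} ∪ {G} = {G,T} (union, +1)
HKNUX@3: {C,G,T} ∩ {G,T} = {G,T} (intersection, +0)
HU@4: {G} ∪ {T} = {G,T} (union, +1)
HNU@4: {G,T} ∪ {C} = {C,G,T} (union, +1)
KX@4: {T} ∪ {C} = {C,T} (union, +1)
HKNUX@4: {C,G,T} ∩ {C,T} = {C,T} (intersection, +0)
HU@5: {T} ∩ {T} = {T} (intersection, +0)
HNU@5: {T} ∪ {G} = {G,T} (union, +1)
KX@5: {A} ∪ {T} = {A,T} (union, +1)
HKNUX@5: {G,T} ∩ {A,T} = {T} (intersection, +0)
HU@6: {G} ∪ {A} = {A,G} (union, +1)
HNU@6: {A,G} ∪ {C} = {A,C,G} (union, +1)
KX@6: {T} ∩ {T} = {T} (intersection, +0)
HKNUX@6: {A,C,G} ∪ {T} = {A,C,G,T} (union, +1)
per-site changes: [2, 2, 3, 3, 3, 2, 3]; total = 18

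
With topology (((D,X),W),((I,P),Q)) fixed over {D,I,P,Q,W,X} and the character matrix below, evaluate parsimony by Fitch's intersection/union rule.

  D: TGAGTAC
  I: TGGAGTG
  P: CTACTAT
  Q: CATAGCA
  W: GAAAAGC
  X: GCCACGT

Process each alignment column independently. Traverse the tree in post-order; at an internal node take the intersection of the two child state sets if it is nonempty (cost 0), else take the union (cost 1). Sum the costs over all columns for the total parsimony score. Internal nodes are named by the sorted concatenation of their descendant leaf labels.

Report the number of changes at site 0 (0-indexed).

3

DX@0: {T} ∪ {G} = {G,T} (union, +1)
DWX@0: {G,T} ∩ {G} = {G} (intersection, +0)
IP@0: {T} ∪ {C} = {C,T} (union, +1)
IPQ@0: {C,T} ∩ {C} = {C} (intersection, +0)
DIPQWX@0: {G} ∪ {C} = {C,G} (union, +1)
DX@1: {G} ∪ {C} = {C,G} (union, +1)
DWX@1: {C,G} ∪ {A} = {A,C,G} (union, +1)
IP@1: {G} ∪ {T} = {G,T} (union, +1)
IPQ@1: {G,T} ∪ {A} = {A,G,T} (union, +1)
DIPQWX@1: {A,C,G} ∩ {A,G,T} = {A,G} (intersection, +0)
DX@2: {A} ∪ {C} = {A,C} (union, +1)
DWX@2: {A,C} ∩ {A} = {A} (intersection, +0)
IP@2: {G} ∪ {A} = {A,G} (union, +1)
IPQ@2: {A,G} ∪ {T} = {A,G,T} (union, +1)
DIPQWX@2: {A} ∩ {A,G,T} = {A} (intersection, +0)
DX@3: {G} ∪ {A} = {A,G} (union, +1)
DWX@3: {A,G} ∩ {A} = {A} (intersection, +0)
IP@3: {A} ∪ {C} = {A,C} (union, +1)
IPQ@3: {A,C} ∩ {A} = {A} (intersection, +0)
DIPQWX@3: {A} ∩ {A} = {A} (intersection, +0)
DX@4: {T} ∪ {C} = {C,T} (union, +1)
DWX@4: {C,T} ∪ {A} = {A,C,T} (union, +1)
IP@4: {G} ∪ {T} = {G,T} (union, +1)
IPQ@4: {G,T} ∩ {G} = {G} (intersection, +0)
DIPQWX@4: {A,C,T} ∪ {G} = {A,C,G,T} (union, +1)
DX@5: {A} ∪ {G} = {A,G} (union, +1)
DWX@5: {A,G} ∩ {G} = {G} (intersection, +0)
IP@5: {T} ∪ {A} = {A,T} (union, +1)
IPQ@5: {A,T} ∪ {C} = {A,C,T} (union, +1)
DIPQWX@5: {G} ∪ {A,C,T} = {A,C,G,T} (union, +1)
DX@6: {C} ∪ {T} = {C,T} (union, +1)
DWX@6: {C,T} ∩ {C} = {C} (intersection, +0)
IP@6: {G} ∪ {T} = {G,T} (union, +1)
IPQ@6: {G,T} ∪ {A} = {A,G,T} (union, +1)
DIPQWX@6: {C} ∪ {A,G,T} = {A,C,G,T} (union, +1)
per-site changes: [3, 4, 3, 2, 4, 4, 4]; total = 24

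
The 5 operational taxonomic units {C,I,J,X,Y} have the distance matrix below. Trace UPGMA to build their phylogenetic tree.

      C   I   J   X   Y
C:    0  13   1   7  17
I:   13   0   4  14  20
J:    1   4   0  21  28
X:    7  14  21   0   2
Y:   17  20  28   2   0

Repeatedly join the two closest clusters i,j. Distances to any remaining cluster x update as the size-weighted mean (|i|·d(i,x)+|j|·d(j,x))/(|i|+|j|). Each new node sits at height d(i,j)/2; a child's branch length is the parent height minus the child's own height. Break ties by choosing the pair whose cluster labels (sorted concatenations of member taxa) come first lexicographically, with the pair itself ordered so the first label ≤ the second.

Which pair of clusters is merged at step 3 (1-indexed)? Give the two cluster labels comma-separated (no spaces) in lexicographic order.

1. join C+J (d=1) ⇒ CJ; edges |C|=1/2, |J|=1/2
  updated: d(CJ,I)=17/2, d(CJ,X)=14, d(CJ,Y)=45/2
2. join X+Y (d=2) ⇒ XY; edges |X|=1, |Y|=1
  updated: d(CJ,XY)=73/4, d(I,XY)=17
3. join CJ+I (d=17/2) ⇒ CIJ; edges |CJ|=15/4, |I|=17/4
  updated: d(CIJ,XY)=107/6
4. join CIJ+XY (d=107/6) ⇒ CIJXY; edges |CIJ|=14/3, |XY|=95/12
final tree: (((C:1/2,J:1/2):15/4,I:17/4):14/3,(X:1,Y:1):95/12)
total length: 283/12

CJ,I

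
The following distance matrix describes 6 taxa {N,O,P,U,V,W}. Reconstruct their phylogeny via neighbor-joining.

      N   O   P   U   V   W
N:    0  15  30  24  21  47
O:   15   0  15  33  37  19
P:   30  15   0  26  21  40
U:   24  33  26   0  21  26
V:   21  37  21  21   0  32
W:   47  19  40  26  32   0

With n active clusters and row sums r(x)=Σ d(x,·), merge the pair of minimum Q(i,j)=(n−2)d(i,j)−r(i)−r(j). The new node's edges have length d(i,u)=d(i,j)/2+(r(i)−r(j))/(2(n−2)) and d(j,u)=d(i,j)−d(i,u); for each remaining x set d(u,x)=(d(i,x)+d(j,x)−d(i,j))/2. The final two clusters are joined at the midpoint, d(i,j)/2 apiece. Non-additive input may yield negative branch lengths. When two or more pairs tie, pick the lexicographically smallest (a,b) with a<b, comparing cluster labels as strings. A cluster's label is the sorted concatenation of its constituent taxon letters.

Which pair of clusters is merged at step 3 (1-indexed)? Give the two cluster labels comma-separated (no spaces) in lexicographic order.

step 1: merge (O,W) at d=19, Q=-207; branch lengths O→31/8, W→121/8; new cluster OW
  updated: d(N,OW)=43/2, d(OW,P)=18, d(OW,U)=20, d(OW,V)=25
step 2: merge (OW,P) at d=18, Q=-251/2; branch lengths OW→29/4, P→43/4; new cluster OPW
  updated: d(N,OPW)=67/4, d(OPW,U)=14, d(OPW,V)=14
step 3: merge (N,V) at d=21, Q=-303/4; branch lengths N→191/16, V→145/16; new cluster NV
  updated: d(NV,OPW)=39/8, d(NV,U)=12
step 4: merge (NV,OPW) at d=39/8, Q=-247/8; branch lengths NV→23/16, OPW→55/16; new cluster NOPVW
  updated: d(NOPVW,U)=169/16
step 5: merge (NOPVW,U) at d=169/16; branch lengths NOPVW→169/32, U→169/32; new cluster NOPUVW
final tree: (((N:191/16,V:145/16):23/16,((O:31/8,W:121/8):29/4,P:43/4):55/16):169/32,U:169/32)
total length: 1175/16

N,V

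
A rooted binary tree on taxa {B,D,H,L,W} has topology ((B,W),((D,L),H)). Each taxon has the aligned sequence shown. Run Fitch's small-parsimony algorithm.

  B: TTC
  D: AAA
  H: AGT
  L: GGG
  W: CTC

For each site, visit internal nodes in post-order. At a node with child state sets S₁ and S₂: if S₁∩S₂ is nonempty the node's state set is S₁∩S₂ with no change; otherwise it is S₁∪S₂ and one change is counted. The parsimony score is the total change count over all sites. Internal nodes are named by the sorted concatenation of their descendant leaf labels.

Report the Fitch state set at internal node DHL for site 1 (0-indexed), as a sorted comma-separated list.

site 0, node BW: B={T} ∪ W={C} → {C,T} (+1)
site 0, node DL: D={A} ∪ L={G} → {A,G} (+1)
site 0, node DHL: DL={A,G} ∩ H={A} → {A} (+0)
site 0, node BDHLW: BW={C,T} ∪ DHL={A} → {A,C,T} (+1)
site 1, node BW: B={T} ∩ W={T} → {T} (+0)
site 1, node DL: D={A} ∪ L={G} → {A,G} (+1)
site 1, node DHL: DL={A,G} ∩ H={G} → {G} (+0)
site 1, node BDHLW: BW={T} ∪ DHL={G} → {G,T} (+1)
site 2, node BW: B={C} ∩ W={C} → {C} (+0)
site 2, node DL: D={A} ∪ L={G} → {A,G} (+1)
site 2, node DHL: DL={A,G} ∪ H={T} → {A,G,T} (+1)
site 2, node BDHLW: BW={C} ∪ DHL={A,G,T} → {A,C,G,T} (+1)
per-site changes: [3, 2, 3]; total = 8

G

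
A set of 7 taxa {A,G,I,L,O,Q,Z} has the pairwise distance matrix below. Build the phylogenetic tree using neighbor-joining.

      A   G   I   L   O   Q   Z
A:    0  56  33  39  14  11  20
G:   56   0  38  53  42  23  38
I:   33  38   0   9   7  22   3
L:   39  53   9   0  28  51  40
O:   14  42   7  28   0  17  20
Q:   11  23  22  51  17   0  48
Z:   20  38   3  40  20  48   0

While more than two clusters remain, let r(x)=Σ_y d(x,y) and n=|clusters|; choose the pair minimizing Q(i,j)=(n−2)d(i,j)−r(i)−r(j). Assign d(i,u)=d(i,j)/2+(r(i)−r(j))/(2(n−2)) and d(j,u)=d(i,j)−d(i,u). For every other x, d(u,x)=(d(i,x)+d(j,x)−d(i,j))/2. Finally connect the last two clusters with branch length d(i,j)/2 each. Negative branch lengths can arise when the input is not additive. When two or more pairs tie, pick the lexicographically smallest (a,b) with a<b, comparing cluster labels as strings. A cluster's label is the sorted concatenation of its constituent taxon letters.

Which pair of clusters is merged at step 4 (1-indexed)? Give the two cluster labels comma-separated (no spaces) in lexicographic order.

A,GQ

iteration 1: select G,Q (d=23, Q=-307); attach at lengths (193/10, 37/10); label the merged cluster GQ
  updated: d(A,GQ)=22, d(GQ,I)=37/2, d(GQ,L)=81/2, d(GQ,O)=18, d(GQ,Z)=63/2
iteration 2: select I,L (d=9, Q=-191); attach at lengths (-25/4, 61/4); label the merged cluster IL
  updated: d(A,IL)=63/2, d(GQ,IL)=25, d(IL,O)=13, d(IL,Z)=17
iteration 3: select IL,Z (d=17, Q=-124); attach at lengths (49/6, 53/6); label the merged cluster ILZ
  updated: d(A,ILZ)=69/4, d(GQ,ILZ)=79/4, d(ILZ,O)=8
iteration 4: select A,GQ (d=22, Q=-69); attach at lengths (75/8, 101/8); label the merged cluster AGQ
  updated: d(AGQ,ILZ)=15/2, d(AGQ,O)=5
iteration 5: select AGQ,ILZ (d=15/2, Q=-41/2); attach at lengths (9/4, 21/4); label the merged cluster AGILQZ
  updated: d(AGILQZ,O)=11/4
iteration 6: select AGILQZ,O (d=11/4); attach at lengths (11/8, 11/8); label the merged cluster AGILOQZ
final tree: (((A:75/8,(G:193/10,Q:37/10):101/8):9/4,((I:-25/4,L:61/4):49/6,Z:53/6):21/4):11/8,O:11/8)
total length: 325/4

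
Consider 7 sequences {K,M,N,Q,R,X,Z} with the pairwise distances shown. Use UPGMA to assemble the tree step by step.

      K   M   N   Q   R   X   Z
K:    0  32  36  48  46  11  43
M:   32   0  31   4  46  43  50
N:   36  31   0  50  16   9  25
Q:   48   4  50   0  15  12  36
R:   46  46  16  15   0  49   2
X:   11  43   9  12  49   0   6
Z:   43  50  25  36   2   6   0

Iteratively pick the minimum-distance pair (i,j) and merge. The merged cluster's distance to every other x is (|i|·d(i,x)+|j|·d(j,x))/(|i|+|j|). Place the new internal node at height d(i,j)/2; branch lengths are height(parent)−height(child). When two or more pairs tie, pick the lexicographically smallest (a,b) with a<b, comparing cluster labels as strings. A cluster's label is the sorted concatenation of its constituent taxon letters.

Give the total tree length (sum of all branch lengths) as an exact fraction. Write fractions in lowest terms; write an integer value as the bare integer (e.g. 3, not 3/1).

2129/30

iteration 1: select R,Z (d=2); attach at lengths (1, 1); label the merged cluster RZ
  updated: d(K,RZ)=89/2, d(M,RZ)=48, d(N,RZ)=41/2, d(Q,RZ)=51/2, d(RZ,X)=55/2
iteration 2: select M,Q (d=4); attach at lengths (2, 2); label the merged cluster MQ
  updated: d(K,MQ)=40, d(MQ,N)=81/2, d(MQ,RZ)=147/4, d(MQ,X)=55/2
iteration 3: select N,X (d=9); attach at lengths (9/2, 9/2); label the merged cluster NX
  updated: d(K,NX)=47/2, d(MQ,NX)=34, d(NX,RZ)=24
iteration 4: select K,NX (d=47/2); attach at lengths (47/4, 29/4); label the merged cluster KNX
  updated: d(KNX,MQ)=36, d(KNX,RZ)=185/6
iteration 5: select KNX,RZ (d=185/6); attach at lengths (11/3, 173/12); label the merged cluster KNRXZ
  updated: d(KNRXZ,MQ)=363/10
iteration 6: select KNRXZ,MQ (d=363/10); attach at lengths (41/15, 323/20); label the merged cluster KMNQRXZ
final tree: (((K:47/4,(N:9/2,X:9/2):29/4):11/3,(R:1,Z:1):173/12):41/15,(M:2,Q:2):323/20)
total length: 2129/30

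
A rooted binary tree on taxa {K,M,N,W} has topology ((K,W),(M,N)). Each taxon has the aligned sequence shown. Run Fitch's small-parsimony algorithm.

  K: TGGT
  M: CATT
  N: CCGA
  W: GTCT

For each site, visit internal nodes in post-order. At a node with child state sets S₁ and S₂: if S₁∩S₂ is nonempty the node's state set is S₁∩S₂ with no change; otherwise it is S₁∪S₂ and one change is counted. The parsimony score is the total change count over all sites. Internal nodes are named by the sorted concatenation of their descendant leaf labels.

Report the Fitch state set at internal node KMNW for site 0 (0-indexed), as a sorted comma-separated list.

C,G,T

[col 0] KW: children K:{T}, W:{G} ∪→ {G,T}; cost 1
[col 0] MN: children M:{C}, N:{C} ∩→ {C}; cost 0
[col 0] KMNW: children KW:{G,T}, MN:{C} ∪→ {C,G,T}; cost 1
[col 1] KW: children K:{G}, W:{T} ∪→ {G,T}; cost 1
[col 1] MN: children M:{A}, N:{C} ∪→ {A,C}; cost 1
[col 1] KMNW: children KW:{G,T}, MN:{A,C} ∪→ {A,C,G,T}; cost 1
[col 2] KW: children K:{G}, W:{C} ∪→ {C,G}; cost 1
[col 2] MN: children M:{T}, N:{G} ∪→ {G,T}; cost 1
[col 2] KMNW: children KW:{C,G}, MN:{G,T} ∩→ {G}; cost 0
[col 3] KW: children K:{T}, W:{T} ∩→ {T}; cost 0
[col 3] MN: children M:{T}, N:{A} ∪→ {A,T}; cost 1
[col 3] KMNW: children KW:{T}, MN:{A,T} ∩→ {T}; cost 0
per-site changes: [2, 3, 2, 1]; total = 8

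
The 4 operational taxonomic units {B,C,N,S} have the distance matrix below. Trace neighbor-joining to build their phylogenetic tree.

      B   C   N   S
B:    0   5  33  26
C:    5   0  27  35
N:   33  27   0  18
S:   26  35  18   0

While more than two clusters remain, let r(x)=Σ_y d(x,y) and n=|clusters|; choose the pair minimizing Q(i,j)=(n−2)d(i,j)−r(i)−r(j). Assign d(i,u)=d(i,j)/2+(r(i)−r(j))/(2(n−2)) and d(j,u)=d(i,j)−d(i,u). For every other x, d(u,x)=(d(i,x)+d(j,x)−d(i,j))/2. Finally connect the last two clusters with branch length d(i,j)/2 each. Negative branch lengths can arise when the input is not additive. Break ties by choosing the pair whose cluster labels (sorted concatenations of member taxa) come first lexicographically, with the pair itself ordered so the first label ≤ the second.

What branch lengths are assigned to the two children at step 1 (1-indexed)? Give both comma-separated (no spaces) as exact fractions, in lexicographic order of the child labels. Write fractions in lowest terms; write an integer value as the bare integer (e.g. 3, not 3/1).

iteration 1: select B,C (d=5, Q=-121); attach at lengths (7/4, 13/4); label the merged cluster BC
  updated: d(BC,N)=55/2, d(BC,S)=28
iteration 2: select BC,N (d=55/2, Q=-147/2); attach at lengths (75/4, 35/4); label the merged cluster BCN
  updated: d(BCN,S)=37/4
iteration 3: select BCN,S (d=37/4); attach at lengths (37/8, 37/8); label the merged cluster BCNS
final tree: (((B:7/4,C:13/4):75/4,N:35/4):37/8,S:37/8)
total length: 167/4

7/4,13/4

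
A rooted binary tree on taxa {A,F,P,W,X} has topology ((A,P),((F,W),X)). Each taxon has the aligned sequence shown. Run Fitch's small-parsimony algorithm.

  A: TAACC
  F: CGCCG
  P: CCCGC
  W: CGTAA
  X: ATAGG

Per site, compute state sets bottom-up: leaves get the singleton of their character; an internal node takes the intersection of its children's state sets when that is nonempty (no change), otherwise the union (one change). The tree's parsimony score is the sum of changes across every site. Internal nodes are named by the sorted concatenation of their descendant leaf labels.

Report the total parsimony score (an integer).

site 0, node AP: A={T} ∪ P={C} → {C,T} (+1)
site 0, node FW: F={C} ∩ W={C} → {C} (+0)
site 0, node FWX: FW={C} ∪ X={A} → {A,C} (+1)
site 0, node AFPWX: AP={C,T} ∩ FWX={A,C} → {C} (+0)
site 1, node AP: A={A} ∪ P={C} → {A,C} (+1)
site 1, node FW: F={G} ∩ W={G} → {G} (+0)
site 1, node FWX: FW={G} ∪ X={T} → {G,T} (+1)
site 1, node AFPWX: AP={A,C} ∪ FWX={G,T} → {A,C,G,T} (+1)
site 2, node AP: A={A} ∪ P={C} → {A,C} (+1)
site 2, node FW: F={C} ∪ W={T} → {C,T} (+1)
site 2, node FWX: FW={C,T} ∪ X={A} → {A,C,T} (+1)
site 2, node AFPWX: AP={A,C} ∩ FWX={A,C,T} → {A,C} (+0)
site 3, node AP: A={C} ∪ P={G} → {C,G} (+1)
site 3, node FW: F={C} ∪ W={A} → {A,C} (+1)
site 3, node FWX: FW={A,C} ∪ X={G} → {A,C,G} (+1)
site 3, node AFPWX: AP={C,G} ∩ FWX={A,C,G} → {C,G} (+0)
site 4, node AP: A={C} ∩ P={C} → {C} (+0)
site 4, node FW: F={G} ∪ W={A} → {A,G} (+1)
site 4, node FWX: FW={A,G} ∩ X={G} → {G} (+0)
site 4, node AFPWX: AP={C} ∪ FWX={G} → {C,G} (+1)
per-site changes: [2, 3, 3, 3, 2]; total = 13

13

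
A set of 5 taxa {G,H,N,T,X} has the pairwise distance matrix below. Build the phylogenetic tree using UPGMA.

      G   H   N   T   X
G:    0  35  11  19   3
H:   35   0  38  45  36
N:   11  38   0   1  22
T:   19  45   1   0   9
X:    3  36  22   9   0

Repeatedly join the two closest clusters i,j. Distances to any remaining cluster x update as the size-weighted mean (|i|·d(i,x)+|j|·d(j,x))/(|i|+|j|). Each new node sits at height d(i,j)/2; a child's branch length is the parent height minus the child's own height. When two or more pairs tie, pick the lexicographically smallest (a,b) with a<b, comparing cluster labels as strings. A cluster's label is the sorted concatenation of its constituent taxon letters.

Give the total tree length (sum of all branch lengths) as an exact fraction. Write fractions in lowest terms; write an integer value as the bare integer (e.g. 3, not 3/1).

iteration 1: select N,T (d=1); attach at lengths (1/2, 1/2); label the merged cluster NT
  updated: d(G,NT)=15, d(H,NT)=83/2, d(NT,X)=31/2
iteration 2: select G,X (d=3); attach at lengths (3/2, 3/2); label the merged cluster GX
  updated: d(GX,H)=71/2, d(GX,NT)=61/4
iteration 3: select GX,NT (d=61/4); attach at lengths (49/8, 57/8); label the merged cluster GNTX
  updated: d(GNTX,H)=77/2
iteration 4: select GNTX,H (d=77/2); attach at lengths (93/8, 77/4); label the merged cluster GHNTX
final tree: (((G:3/2,X:3/2):49/8,(N:1/2,T:1/2):57/8):93/8,H:77/4)
total length: 385/8

385/8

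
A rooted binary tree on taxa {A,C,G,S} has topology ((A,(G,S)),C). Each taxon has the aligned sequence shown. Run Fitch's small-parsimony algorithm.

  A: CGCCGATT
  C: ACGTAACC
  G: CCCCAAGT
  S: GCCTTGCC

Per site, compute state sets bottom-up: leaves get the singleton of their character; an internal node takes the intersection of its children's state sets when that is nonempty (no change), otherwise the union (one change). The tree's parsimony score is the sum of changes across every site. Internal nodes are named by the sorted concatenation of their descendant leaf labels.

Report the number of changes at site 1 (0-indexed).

1

GS@0: {C} ∪ {G} = {C,G} (union, +1)
AGS@0: {C} ∩ {C,G} = {C} (intersection, +0)
ACGS@0: {C} ∪ {A} = {A,C} (union, +1)
GS@1: {C} ∩ {C} = {C} (intersection, +0)
AGS@1: {G} ∪ {C} = {C,G} (union, +1)
ACGS@1: {C,G} ∩ {C} = {C} (intersection, +0)
GS@2: {C} ∩ {C} = {C} (intersection, +0)
AGS@2: {C} ∩ {C} = {C} (intersection, +0)
ACGS@2: {C} ∪ {G} = {C,G} (union, +1)
GS@3: {C} ∪ {T} = {C,T} (union, +1)
AGS@3: {C} ∩ {C,T} = {C} (intersection, +0)
ACGS@3: {C} ∪ {T} = {C,T} (union, +1)
GS@4: {A} ∪ {T} = {A,T} (union, +1)
AGS@4: {G} ∪ {A,T} = {A,G,T} (union, +1)
ACGS@4: {A,G,T} ∩ {A} = {A} (intersection, +0)
GS@5: {A} ∪ {G} = {A,G} (union, +1)
AGS@5: {A} ∩ {A,G} = {A} (intersection, +0)
ACGS@5: {A} ∩ {A} = {A} (intersection, +0)
GS@6: {G} ∪ {C} = {C,G} (union, +1)
AGS@6: {T} ∪ {C,G} = {C,G,T} (union, +1)
ACGS@6: {C,G,T} ∩ {C} = {C} (intersection, +0)
GS@7: {T} ∪ {C} = {C,T} (union, +1)
AGS@7: {T} ∩ {C,T} = {T} (intersection, +0)
ACGS@7: {T} ∪ {C} = {C,T} (union, +1)
per-site changes: [2, 1, 1, 2, 2, 1, 2, 2]; total = 13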